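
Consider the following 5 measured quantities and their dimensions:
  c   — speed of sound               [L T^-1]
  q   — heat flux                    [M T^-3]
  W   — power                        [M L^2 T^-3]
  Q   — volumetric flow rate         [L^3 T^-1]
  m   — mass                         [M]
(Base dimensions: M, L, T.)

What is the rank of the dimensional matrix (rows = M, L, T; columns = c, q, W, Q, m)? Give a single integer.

Dimensional matrix (M×L×T by c×q×W×Q×m):
  M: [ 0  1  1  0  1]
  L: [ 1  0  2  3  0]
  T: [-1 -3 -3 -1  0]
RREF → pivots at {c,q,W} ⇒ r = 3

3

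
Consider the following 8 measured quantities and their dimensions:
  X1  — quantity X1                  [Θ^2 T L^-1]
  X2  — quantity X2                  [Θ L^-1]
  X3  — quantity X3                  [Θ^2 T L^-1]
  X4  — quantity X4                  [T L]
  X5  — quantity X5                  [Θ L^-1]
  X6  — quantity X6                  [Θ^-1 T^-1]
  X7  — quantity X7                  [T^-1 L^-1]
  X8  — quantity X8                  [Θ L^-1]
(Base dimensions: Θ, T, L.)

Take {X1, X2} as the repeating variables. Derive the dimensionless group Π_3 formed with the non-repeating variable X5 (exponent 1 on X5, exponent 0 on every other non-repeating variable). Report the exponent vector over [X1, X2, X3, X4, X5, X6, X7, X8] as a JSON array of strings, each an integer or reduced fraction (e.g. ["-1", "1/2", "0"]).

["0", "-1", "0", "0", "1", "0", "0", "0"]

Exponent matrix [Θ,T,L] × [X1,X2,X3,X4,X5,X6,X7,X8]:
  Θ: [ 2  1  2  0  1 -1  0  1]
  T: [ 1  0  1  1  0 -1 -1  0]
  L: [-1 -1 -1  1 -1  0 -1 -1]
Row reduction gives pivot columns X1,X2; rank = 2
Pivot set = {X1,X2}, free = {X3,X4,X5,X6,X7,X8}
RREF:
  r0: [   1    0    1    1    0   -1   -1    0]
  r1: [   0    1    0   -2    1    1    2    1]
  r2: [   0    0    0    0    0    0    0    0]
Fix exponent of X5 at 1, X3 at 0, X4 at 0, X6 at 0, X7 at 0, X8 at 0; solve each RREF row for its pivot's exponent:
  r0: exp(X1) + (0)·1 = 0 ⇒ exp(X1) = 0
  r1: exp(X2) + (1)·1 = 0 ⇒ exp(X2) = -1
Π_3 = X2^-1 · X5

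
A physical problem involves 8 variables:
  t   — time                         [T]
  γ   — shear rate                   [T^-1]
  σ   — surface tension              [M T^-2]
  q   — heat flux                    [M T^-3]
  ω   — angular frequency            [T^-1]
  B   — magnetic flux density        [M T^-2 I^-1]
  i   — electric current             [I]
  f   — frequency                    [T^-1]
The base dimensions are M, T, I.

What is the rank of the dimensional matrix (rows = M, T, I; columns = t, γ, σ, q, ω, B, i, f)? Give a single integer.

Dimensional matrix (M×T×I by t×γ×σ×q×ω×B×i×f):
  M: [ 0  0  1  1  0  1  0  0]
  T: [ 1 -1 -2 -3 -1 -2  0 -1]
  I: [ 0  0  0  0  0 -1  1  0]
RREF → pivots at {t,σ,B} ⇒ r = 3

3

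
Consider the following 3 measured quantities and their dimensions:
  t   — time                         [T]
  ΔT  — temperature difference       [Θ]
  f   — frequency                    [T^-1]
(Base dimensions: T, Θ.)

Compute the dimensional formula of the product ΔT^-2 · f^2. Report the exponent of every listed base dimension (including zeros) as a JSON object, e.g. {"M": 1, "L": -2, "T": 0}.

{"T": -2, "Θ": -2}

Write exponents as rows T,Θ / cols t,ΔT,f:
  T: [ 1  0 -1]
  Θ: [ 0  1  0]
  [T]: (-2)·0+(2)·-1 = -2
  [Θ]: (-2)·1+(2)·0 = -2
⇒ T^-2 Θ^-2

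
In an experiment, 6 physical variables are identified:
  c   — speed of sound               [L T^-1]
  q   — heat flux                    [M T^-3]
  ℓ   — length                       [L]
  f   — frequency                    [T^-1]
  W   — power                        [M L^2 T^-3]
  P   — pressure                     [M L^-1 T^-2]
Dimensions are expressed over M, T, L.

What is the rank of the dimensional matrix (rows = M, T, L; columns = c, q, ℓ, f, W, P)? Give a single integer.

Exponent matrix [M,T,L] × [c,q,ℓ,f,W,P]:
  M: [ 0  1  0  0  1  1]
  T: [-1 -3  0 -1 -3 -2]
  L: [ 1  0  1  0  2 -1]
Echelon form has 3 nonzero rows (pivots: c,q,ℓ)

3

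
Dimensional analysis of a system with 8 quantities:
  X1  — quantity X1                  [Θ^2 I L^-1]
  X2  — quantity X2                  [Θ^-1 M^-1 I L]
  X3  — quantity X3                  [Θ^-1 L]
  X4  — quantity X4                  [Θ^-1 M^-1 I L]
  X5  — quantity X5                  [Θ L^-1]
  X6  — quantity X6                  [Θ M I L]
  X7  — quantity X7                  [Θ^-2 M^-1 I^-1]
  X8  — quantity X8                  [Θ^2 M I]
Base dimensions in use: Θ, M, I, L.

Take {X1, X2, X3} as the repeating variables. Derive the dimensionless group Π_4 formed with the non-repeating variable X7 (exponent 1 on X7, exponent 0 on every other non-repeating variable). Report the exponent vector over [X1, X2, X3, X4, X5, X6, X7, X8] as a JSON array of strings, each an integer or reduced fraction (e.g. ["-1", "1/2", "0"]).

["2", "-1", "3", "0", "0", "0", "1", "0"]

Write exponents as rows Θ,M,I,L / cols X1,X2,X3,X4,X5,X6,X7,X8:
  Θ: [ 2 -1 -1 -1  1  1 -2  2]
  M: [ 0 -1  0 -1  0  1 -1  1]
  I: [ 1  1  0  1  0  1 -1  1]
  L: [-1  1  1  1 -1  1  0  0]
Echelon form has 3 nonzero rows (pivots: X1,X2,X3)
Repeat: X1,X2,X3; free: X4,X5,X6,X7,X8
RREF:
  r0: [   1    0    0    0    0    2   -2    2]
  r1: [   0    1    0    1    0   -1    1   -1]
  r2: [   0    0    1    0   -1    4   -3    3]
  r3: [   0    0    0    0    0    0    0    0]
Fix exponent of X7 at 1, X4 at 0, X5 at 0, X6 at 0, X8 at 0; solve each RREF row for its pivot's exponent:
  r0: exp(X1) + (-2)·1 = 0 ⇒ exp(X1) = 2
  r1: exp(X2) + (1)·1 = 0 ⇒ exp(X2) = -1
  r2: exp(X3) + (-3)·1 = 0 ⇒ exp(X3) = 3
Π_4 = X1^2 · X2^-1 · X3^3 · X7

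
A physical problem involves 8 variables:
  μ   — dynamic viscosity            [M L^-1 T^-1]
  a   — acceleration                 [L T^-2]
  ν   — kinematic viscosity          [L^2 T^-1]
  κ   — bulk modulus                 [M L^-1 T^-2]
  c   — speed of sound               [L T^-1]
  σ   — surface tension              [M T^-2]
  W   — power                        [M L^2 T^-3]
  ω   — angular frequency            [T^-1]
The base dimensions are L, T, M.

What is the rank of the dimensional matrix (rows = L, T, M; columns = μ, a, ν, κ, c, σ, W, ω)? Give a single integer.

3

Dimensional matrix (L×T×M by μ×a×ν×κ×c×σ×W×ω):
  L: [-1  1  2 -1  1  0  2  0]
  T: [-1 -2 -1 -2 -1 -2 -3 -1]
  M: [ 1  0  0  1  0  1  1  0]
Echelon form has 3 nonzero rows (pivots: μ,a,ν)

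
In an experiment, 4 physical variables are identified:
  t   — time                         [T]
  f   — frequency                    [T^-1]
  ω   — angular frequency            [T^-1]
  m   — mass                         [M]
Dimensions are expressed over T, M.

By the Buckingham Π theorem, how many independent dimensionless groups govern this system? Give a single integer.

Exponent matrix [T,M] × [t,f,ω,m]:
  T: [ 1 -1 -1  0]
  M: [ 0  0  0  1]
Row reduction gives pivot columns t,m; rank = 2
n=4, r=2 ⇒ 2 dimensionless groups

2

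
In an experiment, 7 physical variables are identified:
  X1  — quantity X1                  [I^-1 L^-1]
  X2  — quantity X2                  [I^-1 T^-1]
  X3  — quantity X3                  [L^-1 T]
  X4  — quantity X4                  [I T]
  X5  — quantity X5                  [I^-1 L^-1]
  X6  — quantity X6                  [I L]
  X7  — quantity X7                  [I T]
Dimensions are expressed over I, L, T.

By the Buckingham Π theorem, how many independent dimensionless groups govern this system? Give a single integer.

Dimensional matrix (I×L×T by X1×X2×X3×X4×X5×X6×X7):
  I: [-1 -1  0  1 -1  1  1]
  L: [-1  0 -1  0 -1  1  0]
  T: [ 0 -1  1  1  0  0  1]
Row reduction gives pivot columns X1,X2; rank = 2
Π count = n − r = 7 − 2 = 5

5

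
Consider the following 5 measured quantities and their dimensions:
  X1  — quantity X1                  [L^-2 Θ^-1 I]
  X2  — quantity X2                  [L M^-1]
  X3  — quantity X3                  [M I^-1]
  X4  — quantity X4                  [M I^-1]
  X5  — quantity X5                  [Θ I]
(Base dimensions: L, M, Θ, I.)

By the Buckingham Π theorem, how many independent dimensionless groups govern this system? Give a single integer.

2

Write exponents as rows L,M,Θ,I / cols X1,X2,X3,X4,X5:
  L: [-2  1  0  0  0]
  M: [ 0 -1  1  1  0]
  Θ: [-1  0  0  0  1]
  I: [ 1  0 -1 -1  1]
RREF → pivots at {X1,X2,X3} ⇒ r = 3
n=5, r=3 ⇒ 2 dimensionless groups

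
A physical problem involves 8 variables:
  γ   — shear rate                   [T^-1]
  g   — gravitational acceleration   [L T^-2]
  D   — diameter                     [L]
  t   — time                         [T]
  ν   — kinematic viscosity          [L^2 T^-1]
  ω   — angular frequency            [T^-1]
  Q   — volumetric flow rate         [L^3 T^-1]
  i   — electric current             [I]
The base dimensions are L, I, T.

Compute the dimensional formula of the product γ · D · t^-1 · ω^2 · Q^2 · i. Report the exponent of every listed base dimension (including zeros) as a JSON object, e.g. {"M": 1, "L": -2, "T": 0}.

{"L": 7, "I": 1, "T": -6}

Dimensional matrix (L×I×T by γ×g×D×t×ν×ω×Q×i):
  L: [ 0  1  1  0  2  0  3  0]
  I: [ 0  0  0  0  0  0  0  1]
  T: [-1 -2  0  1 -1 -1 -1  0]
  [L]: (1)·0+(1)·1+(-1)·0+(2)·0+(2)·3+(1)·0 = 7
  [I]: (1)·0+(1)·0+(-1)·0+(2)·0+(2)·0+(1)·1 = 1
  [T]: (1)·-1+(1)·0+(-1)·1+(2)·-1+(2)·-1+(1)·0 = -6
⇒ L^7 I T^-6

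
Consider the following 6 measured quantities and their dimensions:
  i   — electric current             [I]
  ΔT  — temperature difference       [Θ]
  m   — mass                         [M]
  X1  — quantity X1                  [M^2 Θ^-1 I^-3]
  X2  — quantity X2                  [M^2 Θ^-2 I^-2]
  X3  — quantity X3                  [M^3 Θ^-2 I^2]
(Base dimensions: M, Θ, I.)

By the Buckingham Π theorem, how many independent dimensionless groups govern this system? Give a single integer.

Write exponents as rows M,Θ,I / cols i,ΔT,m,X1,X2,X3:
  M: [ 0  0  1  2  2  3]
  Θ: [ 0  1  0 -1 -2 -2]
  I: [ 1  0  0 -3 -2  2]
Echelon form has 3 nonzero rows (pivots: i,ΔT,m)
Π count = n − r = 6 − 3 = 3

3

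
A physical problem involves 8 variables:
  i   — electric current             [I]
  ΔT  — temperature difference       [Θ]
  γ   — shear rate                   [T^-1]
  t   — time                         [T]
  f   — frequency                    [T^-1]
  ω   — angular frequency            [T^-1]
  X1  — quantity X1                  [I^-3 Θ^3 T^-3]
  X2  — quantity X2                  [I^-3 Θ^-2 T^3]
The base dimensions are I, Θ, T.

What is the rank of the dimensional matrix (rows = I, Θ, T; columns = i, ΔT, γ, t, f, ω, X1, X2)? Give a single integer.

3

Write exponents as rows I,Θ,T / cols i,ΔT,γ,t,f,ω,X1,X2:
  I: [ 1  0  0  0  0  0 -3 -3]
  Θ: [ 0  1  0  0  0  0  3 -2]
  T: [ 0  0 -1  1 -1 -1 -3  3]
RREF → pivots at {i,ΔT,γ} ⇒ r = 3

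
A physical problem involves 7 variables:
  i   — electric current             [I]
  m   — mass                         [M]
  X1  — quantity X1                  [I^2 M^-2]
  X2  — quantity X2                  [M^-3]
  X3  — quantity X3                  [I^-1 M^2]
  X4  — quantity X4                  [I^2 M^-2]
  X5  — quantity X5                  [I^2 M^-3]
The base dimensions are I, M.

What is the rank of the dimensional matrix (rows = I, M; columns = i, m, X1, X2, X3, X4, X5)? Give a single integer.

Write exponents as rows I,M / cols i,m,X1,X2,X3,X4,X5:
  I: [ 1  0  2  0 -1  2  2]
  M: [ 0  1 -2 -3  2 -2 -3]
RREF → pivots at {i,m} ⇒ r = 2

2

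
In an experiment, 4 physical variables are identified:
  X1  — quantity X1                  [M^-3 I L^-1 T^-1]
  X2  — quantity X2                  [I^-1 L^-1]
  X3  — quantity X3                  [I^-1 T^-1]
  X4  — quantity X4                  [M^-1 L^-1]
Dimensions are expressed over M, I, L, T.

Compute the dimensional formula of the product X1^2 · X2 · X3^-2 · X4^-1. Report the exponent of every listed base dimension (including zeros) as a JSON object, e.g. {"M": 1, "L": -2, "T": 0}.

{"M": -5, "I": 3, "L": -2, "T": 0}

Exponent matrix [M,I,L,T] × [X1,X2,X3,X4]:
  M: [-3  0  0 -1]
  I: [ 1 -1 -1  0]
  L: [-1 -1  0 -1]
  T: [-1  0 -1  0]
  [M]: (2)·-3+(1)·0+(-2)·0+(-1)·-1 = -5
  [I]: (2)·1+(1)·-1+(-2)·-1+(-1)·0 = 3
  [L]: (2)·-1+(1)·-1+(-2)·0+(-1)·-1 = -2
  [T]: (2)·-1+(1)·0+(-2)·-1+(-1)·0 = 0
⇒ M^-5 I^3 L^-2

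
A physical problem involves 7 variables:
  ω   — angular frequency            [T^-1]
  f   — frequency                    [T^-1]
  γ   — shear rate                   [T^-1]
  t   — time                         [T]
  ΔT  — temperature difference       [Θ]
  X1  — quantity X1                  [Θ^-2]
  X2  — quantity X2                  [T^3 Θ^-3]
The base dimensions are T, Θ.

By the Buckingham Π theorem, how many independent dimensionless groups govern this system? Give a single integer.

Dimensional matrix (T×Θ by ω×f×γ×t×ΔT×X1×X2):
  T: [-1 -1 -1  1  0  0  3]
  Θ: [ 0  0  0  0  1 -2 -3]
RREF → pivots at {ω,ΔT} ⇒ r = 2
7 vars − rank 2 = 5 Π groups

5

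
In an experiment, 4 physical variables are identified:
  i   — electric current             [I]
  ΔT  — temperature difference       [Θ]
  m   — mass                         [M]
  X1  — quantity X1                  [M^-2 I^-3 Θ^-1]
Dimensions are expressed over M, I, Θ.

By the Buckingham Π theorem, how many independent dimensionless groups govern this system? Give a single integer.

Dimensional matrix (M×I×Θ by i×ΔT×m×X1):
  M: [ 0  0  1 -2]
  I: [ 1  0  0 -3]
  Θ: [ 0  1  0 -1]
Row reduction gives pivot columns i,ΔT,m; rank = 3
n=4, r=3 ⇒ 1 dimensionless group

1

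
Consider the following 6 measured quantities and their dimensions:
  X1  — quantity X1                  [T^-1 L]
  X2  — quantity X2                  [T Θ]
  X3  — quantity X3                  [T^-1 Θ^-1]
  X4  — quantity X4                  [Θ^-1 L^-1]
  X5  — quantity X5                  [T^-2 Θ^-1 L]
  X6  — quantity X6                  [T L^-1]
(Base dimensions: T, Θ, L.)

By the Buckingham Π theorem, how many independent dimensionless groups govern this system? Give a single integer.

Exponent matrix [T,Θ,L] × [X1,X2,X3,X4,X5,X6]:
  T: [-1  1 -1  0 -2  1]
  Θ: [ 0  1 -1 -1 -1  0]
  L: [ 1  0  0 -1  1 -1]
Row reduction gives pivot columns X1,X2; rank = 2
6 vars − rank 2 = 4 Π groups

4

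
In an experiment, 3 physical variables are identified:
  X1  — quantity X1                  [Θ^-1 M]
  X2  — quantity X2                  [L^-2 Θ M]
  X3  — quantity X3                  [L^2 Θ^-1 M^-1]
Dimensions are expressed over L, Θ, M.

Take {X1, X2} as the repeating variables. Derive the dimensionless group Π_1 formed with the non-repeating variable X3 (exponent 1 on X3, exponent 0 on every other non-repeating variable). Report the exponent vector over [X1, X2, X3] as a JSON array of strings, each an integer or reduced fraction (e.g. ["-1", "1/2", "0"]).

["0", "1", "1"]

Dimensional matrix (L×Θ×M by X1×X2×X3):
  L: [ 0 -2  2]
  Θ: [-1  1 -1]
  M: [ 1  1 -1]
RREF → pivots at {X1,X2} ⇒ r = 2
Pivot set = {X1,X2}, free = {X3}
RREF:
  r0: [   1    0    0]
  r1: [   0    1   -1]
  r2: [   0    0    0]
Fix exponent of X3 at 1; solve each RREF row for its pivot's exponent:
  r0: exp(X1) + (0)·1 = 0 ⇒ exp(X1) = 0
  r1: exp(X2) + (-1)·1 = 0 ⇒ exp(X2) = 1
Π_1 = X2 · X3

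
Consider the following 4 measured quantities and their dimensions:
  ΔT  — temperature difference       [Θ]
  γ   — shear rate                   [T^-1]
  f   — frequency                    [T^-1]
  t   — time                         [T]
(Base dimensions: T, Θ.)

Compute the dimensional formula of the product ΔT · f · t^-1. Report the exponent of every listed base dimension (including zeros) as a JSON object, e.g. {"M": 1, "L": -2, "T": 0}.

{"T": -2, "Θ": 1}

Write exponents as rows T,Θ / cols ΔT,γ,f,t:
  T: [ 0 -1 -1  1]
  Θ: [ 1  0  0  0]
  [T]: (1)·0+(1)·-1+(-1)·1 = -2
  [Θ]: (1)·1+(1)·0+(-1)·0 = 1
⇒ T^-2 Θ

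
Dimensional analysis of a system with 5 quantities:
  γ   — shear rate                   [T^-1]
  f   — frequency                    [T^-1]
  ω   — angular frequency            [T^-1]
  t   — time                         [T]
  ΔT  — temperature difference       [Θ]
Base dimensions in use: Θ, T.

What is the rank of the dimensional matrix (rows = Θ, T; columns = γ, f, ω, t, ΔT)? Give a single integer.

Dimensional matrix (Θ×T by γ×f×ω×t×ΔT):
  Θ: [ 0  0  0  0  1]
  T: [-1 -1 -1  1  0]
RREF → pivots at {γ,ΔT} ⇒ r = 2

2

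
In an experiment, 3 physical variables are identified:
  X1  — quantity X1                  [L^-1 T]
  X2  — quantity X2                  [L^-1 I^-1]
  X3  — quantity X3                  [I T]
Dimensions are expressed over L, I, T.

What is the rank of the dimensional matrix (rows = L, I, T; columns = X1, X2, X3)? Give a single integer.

2

Write exponents as rows L,I,T / cols X1,X2,X3:
  L: [-1 -1  0]
  I: [ 0 -1  1]
  T: [ 1  0  1]
Echelon form has 2 nonzero rows (pivots: X1,X2)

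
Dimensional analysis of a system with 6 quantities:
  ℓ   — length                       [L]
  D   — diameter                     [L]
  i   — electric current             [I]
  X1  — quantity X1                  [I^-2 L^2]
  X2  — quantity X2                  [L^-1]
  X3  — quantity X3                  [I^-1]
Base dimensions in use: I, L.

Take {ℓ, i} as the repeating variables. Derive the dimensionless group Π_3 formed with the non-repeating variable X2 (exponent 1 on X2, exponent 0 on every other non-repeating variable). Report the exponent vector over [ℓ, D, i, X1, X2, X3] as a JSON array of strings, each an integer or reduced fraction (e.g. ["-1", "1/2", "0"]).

["1", "0", "0", "0", "1", "0"]

Exponent matrix [I,L] × [ℓ,D,i,X1,X2,X3]:
  I: [ 0  0  1 -2  0 -1]
  L: [ 1  1  0  2 -1  0]
Row reduction gives pivot columns ℓ,i; rank = 2
Pivot set = {ℓ,i}, free = {D,X1,X2,X3}
RREF:
  r0: [   1    1    0    2   -1    0]
  r1: [   0    0    1   -2    0   -1]
Fix exponent of X2 at 1, D at 0, X1 at 0, X3 at 0; solve each RREF row for its pivot's exponent:
  r0: exp(ℓ) + (-1)·1 = 0 ⇒ exp(ℓ) = 1
  r1: exp(i) + (0)·1 = 0 ⇒ exp(i) = 0
Π_3 = ℓ · X2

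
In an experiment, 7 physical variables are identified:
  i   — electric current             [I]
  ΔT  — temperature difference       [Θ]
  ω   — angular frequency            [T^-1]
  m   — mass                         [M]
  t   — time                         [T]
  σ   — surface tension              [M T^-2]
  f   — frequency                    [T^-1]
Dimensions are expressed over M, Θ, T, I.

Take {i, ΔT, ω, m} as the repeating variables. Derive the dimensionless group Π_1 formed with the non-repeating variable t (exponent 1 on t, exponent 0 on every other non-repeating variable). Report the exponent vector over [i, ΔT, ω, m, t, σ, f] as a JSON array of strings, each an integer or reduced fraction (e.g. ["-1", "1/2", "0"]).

Exponent matrix [M,Θ,T,I] × [i,ΔT,ω,m,t,σ,f]:
  M: [ 0  0  0  1  0  1  0]
  Θ: [ 0  1  0  0  0  0  0]
  T: [ 0  0 -1  0  1 -2 -1]
  I: [ 1  0  0  0  0  0  0]
Row reduction gives pivot columns i,ΔT,ω,m; rank = 4
Repeat: i,ΔT,ω,m; free: t,σ,f
RREF:
  r0: [   1    0    0    0    0    0    0]
  r1: [   0    1    0    0    0    0    0]
  r2: [   0    0    1    0   -1    2    1]
  r3: [   0    0    0    1    0    1    0]
Fix exponent of t at 1, σ at 0, f at 0; solve each RREF row for its pivot's exponent:
  r0: exp(i) + (0)·1 = 0 ⇒ exp(i) = 0
  r1: exp(ΔT) + (0)·1 = 0 ⇒ exp(ΔT) = 0
  r2: exp(ω) + (-1)·1 = 0 ⇒ exp(ω) = 1
  r3: exp(m) + (0)·1 = 0 ⇒ exp(m) = 0
Π_1 = ω · t

["0", "0", "1", "0", "1", "0", "0"]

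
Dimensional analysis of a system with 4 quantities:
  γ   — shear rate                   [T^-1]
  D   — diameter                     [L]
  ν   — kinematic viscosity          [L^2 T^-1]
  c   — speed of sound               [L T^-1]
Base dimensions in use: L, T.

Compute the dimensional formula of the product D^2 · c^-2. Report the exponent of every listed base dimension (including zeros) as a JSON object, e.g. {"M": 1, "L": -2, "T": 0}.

{"L": 0, "T": 2}

Dimensional matrix (L×T by γ×D×ν×c):
  L: [ 0  1  2  1]
  T: [-1  0 -1 -1]
  [L]: (2)·1+(-2)·1 = 0
  [T]: (2)·0+(-2)·-1 = 2
⇒ T^2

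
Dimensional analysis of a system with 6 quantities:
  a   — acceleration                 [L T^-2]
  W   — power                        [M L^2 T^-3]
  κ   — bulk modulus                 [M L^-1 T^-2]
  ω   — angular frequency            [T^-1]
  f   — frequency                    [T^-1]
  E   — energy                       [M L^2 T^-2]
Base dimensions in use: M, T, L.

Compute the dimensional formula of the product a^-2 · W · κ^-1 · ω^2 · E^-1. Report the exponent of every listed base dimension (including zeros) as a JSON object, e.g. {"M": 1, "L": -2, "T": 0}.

{"M": -1, "T": 3, "L": -1}

Write exponents as rows M,T,L / cols a,W,κ,ω,f,E:
  M: [ 0  1  1  0  0  1]
  T: [-2 -3 -2 -1 -1 -2]
  L: [ 1  2 -1  0  0  2]
  [M]: (-2)·0+(1)·1+(-1)·1+(2)·0+(-1)·1 = -1
  [T]: (-2)·-2+(1)·-3+(-1)·-2+(2)·-1+(-1)·-2 = 3
  [L]: (-2)·1+(1)·2+(-1)·-1+(2)·0+(-1)·2 = -1
⇒ M^-1 T^3 L^-1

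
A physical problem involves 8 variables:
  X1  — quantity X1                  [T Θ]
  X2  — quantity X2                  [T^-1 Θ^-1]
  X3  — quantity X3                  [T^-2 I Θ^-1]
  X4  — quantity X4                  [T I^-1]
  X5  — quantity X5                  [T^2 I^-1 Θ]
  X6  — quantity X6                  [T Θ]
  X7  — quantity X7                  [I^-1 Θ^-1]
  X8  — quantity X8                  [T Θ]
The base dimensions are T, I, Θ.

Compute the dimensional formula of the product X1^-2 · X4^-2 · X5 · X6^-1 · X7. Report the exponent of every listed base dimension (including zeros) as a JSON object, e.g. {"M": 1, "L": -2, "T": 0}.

{"T": -3, "I": 0, "Θ": -3}

Dimensional matrix (T×I×Θ by X1×X2×X3×X4×X5×X6×X7×X8):
  T: [ 1 -1 -2  1  2  1  0  1]
  I: [ 0  0  1 -1 -1  0 -1  0]
  Θ: [ 1 -1 -1  0  1  1 -1  1]
  [T]: (-2)·1+(-2)·1+(1)·2+(-1)·1+(1)·0 = -3
  [I]: (-2)·0+(-2)·-1+(1)·-1+(-1)·0+(1)·-1 = 0
  [Θ]: (-2)·1+(-2)·0+(1)·1+(-1)·1+(1)·-1 = -3
⇒ T^-3 Θ^-3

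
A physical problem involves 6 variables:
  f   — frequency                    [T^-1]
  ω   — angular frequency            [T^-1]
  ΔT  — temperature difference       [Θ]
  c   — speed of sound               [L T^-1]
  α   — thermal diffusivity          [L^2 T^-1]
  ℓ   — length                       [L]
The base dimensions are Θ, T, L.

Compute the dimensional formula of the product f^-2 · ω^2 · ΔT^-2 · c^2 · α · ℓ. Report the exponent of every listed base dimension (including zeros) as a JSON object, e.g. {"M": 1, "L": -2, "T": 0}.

{"Θ": -2, "T": -3, "L": 5}

Write exponents as rows Θ,T,L / cols f,ω,ΔT,c,α,ℓ:
  Θ: [ 0  0  1  0  0  0]
  T: [-1 -1  0 -1 -1  0]
  L: [ 0  0  0  1  2  1]
  [Θ]: (-2)·0+(2)·0+(-2)·1+(2)·0+(1)·0+(1)·0 = -2
  [T]: (-2)·-1+(2)·-1+(-2)·0+(2)·-1+(1)·-1+(1)·0 = -3
  [L]: (-2)·0+(2)·0+(-2)·0+(2)·1+(1)·2+(1)·1 = 5
⇒ Θ^-2 T^-3 L^5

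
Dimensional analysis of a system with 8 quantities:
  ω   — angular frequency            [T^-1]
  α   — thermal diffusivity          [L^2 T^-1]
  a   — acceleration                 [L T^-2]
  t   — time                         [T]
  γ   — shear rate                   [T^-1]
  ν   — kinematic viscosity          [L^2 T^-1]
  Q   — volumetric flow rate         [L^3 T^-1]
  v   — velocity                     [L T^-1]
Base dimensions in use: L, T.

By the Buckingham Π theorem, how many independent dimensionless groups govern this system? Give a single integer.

Dimensional matrix (L×T by ω×α×a×t×γ×ν×Q×v):
  L: [ 0  2  1  0  0  2  3  1]
  T: [-1 -1 -2  1 -1 -1 -1 -1]
Echelon form has 2 nonzero rows (pivots: ω,α)
n=8, r=2 ⇒ 6 dimensionless groups

6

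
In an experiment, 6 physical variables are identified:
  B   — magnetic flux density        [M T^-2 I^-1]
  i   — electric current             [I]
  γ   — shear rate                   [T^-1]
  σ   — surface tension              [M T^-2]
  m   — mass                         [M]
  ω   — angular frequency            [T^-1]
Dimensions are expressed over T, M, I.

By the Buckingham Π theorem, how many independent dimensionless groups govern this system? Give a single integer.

3

Write exponents as rows T,M,I / cols B,i,γ,σ,m,ω:
  T: [-2  0 -1 -2  0 -1]
  M: [ 1  0  0  1  1  0]
  I: [-1  1  0  0  0  0]
RREF → pivots at {B,i,γ} ⇒ r = 3
n=6, r=3 ⇒ 3 dimensionless groups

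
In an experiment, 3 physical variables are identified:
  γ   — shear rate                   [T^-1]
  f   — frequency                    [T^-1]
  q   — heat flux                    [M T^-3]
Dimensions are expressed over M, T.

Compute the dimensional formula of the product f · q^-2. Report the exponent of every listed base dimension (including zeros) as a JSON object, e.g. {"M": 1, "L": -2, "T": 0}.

{"M": -2, "T": 5}

Exponent matrix [M,T] × [γ,f,q]:
  M: [ 0  0  1]
  T: [-1 -1 -3]
  [M]: (1)·0+(-2)·1 = -2
  [T]: (1)·-1+(-2)·-3 = 5
⇒ M^-2 T^5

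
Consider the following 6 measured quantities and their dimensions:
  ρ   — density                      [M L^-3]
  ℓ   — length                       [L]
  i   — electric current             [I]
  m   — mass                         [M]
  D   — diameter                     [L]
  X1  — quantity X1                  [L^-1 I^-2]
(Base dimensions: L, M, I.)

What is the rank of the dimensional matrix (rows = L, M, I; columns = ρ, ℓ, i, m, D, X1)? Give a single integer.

3

Dimensional matrix (L×M×I by ρ×ℓ×i×m×D×X1):
  L: [-3  1  0  0  1 -1]
  M: [ 1  0  0  1  0  0]
  I: [ 0  0  1  0  0 -2]
Echelon form has 3 nonzero rows (pivots: ρ,ℓ,i)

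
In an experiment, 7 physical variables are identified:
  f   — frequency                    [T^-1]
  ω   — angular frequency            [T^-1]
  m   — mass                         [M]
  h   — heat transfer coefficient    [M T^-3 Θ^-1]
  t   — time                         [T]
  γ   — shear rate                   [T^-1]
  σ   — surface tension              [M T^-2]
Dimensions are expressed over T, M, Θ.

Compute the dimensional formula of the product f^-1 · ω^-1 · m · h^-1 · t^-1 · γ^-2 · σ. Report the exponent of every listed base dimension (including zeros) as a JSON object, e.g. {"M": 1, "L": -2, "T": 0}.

{"T": 4, "M": 1, "Θ": 1}

Dimensional matrix (T×M×Θ by f×ω×m×h×t×γ×σ):
  T: [-1 -1  0 -3  1 -1 -2]
  M: [ 0  0  1  1  0  0  1]
  Θ: [ 0  0  0 -1  0  0  0]
  [T]: (-1)·-1+(-1)·-1+(1)·0+(-1)·-3+(-1)·1+(-2)·-1+(1)·-2 = 4
  [M]: (-1)·0+(-1)·0+(1)·1+(-1)·1+(-1)·0+(-2)·0+(1)·1 = 1
  [Θ]: (-1)·0+(-1)·0+(1)·0+(-1)·-1+(-1)·0+(-2)·0+(1)·0 = 1
⇒ T^4 M Θ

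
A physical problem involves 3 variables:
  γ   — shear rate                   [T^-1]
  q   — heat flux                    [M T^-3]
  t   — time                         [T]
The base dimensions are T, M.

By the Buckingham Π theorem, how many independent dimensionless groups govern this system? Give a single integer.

1

Write exponents as rows T,M / cols γ,q,t:
  T: [-1 -3  1]
  M: [ 0  1  0]
Row reduction gives pivot columns γ,q; rank = 2
Π count = n − r = 3 − 2 = 1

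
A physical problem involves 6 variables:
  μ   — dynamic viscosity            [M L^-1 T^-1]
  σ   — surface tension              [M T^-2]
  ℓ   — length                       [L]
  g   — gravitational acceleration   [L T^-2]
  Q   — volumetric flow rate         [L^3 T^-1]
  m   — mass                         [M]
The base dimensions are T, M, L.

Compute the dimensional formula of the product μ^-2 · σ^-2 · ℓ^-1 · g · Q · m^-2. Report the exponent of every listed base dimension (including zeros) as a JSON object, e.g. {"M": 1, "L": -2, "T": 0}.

Write exponents as rows T,M,L / cols μ,σ,ℓ,g,Q,m:
  T: [-1 -2  0 -2 -1  0]
  M: [ 1  1  0  0  0  1]
  L: [-1  0  1  1  3  0]
  [T]: (-2)·-1+(-2)·-2+(-1)·0+(1)·-2+(1)·-1+(-2)·0 = 3
  [M]: (-2)·1+(-2)·1+(-1)·0+(1)·0+(1)·0+(-2)·1 = -6
  [L]: (-2)·-1+(-2)·0+(-1)·1+(1)·1+(1)·3+(-2)·0 = 5
⇒ T^3 M^-6 L^5

{"T": 3, "M": -6, "L": 5}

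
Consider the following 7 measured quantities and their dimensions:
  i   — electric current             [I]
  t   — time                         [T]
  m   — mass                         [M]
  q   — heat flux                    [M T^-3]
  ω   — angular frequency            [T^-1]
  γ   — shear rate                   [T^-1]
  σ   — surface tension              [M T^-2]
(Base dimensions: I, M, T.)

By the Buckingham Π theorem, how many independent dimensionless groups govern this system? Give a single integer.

4

Dimensional matrix (I×M×T by i×t×m×q×ω×γ×σ):
  I: [ 1  0  0  0  0  0  0]
  M: [ 0  0  1  1  0  0  1]
  T: [ 0  1  0 -3 -1 -1 -2]
Row reduction gives pivot columns i,t,m; rank = 3
7 vars − rank 3 = 4 Π groups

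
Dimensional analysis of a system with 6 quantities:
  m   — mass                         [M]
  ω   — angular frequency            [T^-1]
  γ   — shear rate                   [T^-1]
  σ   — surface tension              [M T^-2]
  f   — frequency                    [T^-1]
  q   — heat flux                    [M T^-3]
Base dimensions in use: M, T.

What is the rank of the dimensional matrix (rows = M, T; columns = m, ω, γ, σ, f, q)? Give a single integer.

2

Exponent matrix [M,T] × [m,ω,γ,σ,f,q]:
  M: [ 1  0  0  1  0  1]
  T: [ 0 -1 -1 -2 -1 -3]
Row reduction gives pivot columns m,ω; rank = 2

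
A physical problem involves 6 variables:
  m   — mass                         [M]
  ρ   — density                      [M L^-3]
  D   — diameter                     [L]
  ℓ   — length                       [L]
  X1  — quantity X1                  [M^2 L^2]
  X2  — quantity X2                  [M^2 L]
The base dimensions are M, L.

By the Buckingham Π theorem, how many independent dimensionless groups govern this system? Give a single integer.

4

Dimensional matrix (M×L by m×ρ×D×ℓ×X1×X2):
  M: [ 1  1  0  0  2  2]
  L: [ 0 -3  1  1  2  1]
RREF → pivots at {m,ρ} ⇒ r = 2
n=6, r=2 ⇒ 4 dimensionless groups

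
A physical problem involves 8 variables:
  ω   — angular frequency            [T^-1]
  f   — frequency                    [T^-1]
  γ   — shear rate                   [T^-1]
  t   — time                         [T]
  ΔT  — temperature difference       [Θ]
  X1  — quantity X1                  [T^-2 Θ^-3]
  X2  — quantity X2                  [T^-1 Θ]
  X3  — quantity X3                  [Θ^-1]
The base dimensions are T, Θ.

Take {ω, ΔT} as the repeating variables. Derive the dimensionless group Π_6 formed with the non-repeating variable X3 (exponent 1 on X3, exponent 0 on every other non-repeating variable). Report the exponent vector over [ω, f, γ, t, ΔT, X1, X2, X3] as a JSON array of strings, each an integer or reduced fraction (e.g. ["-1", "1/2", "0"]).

["0", "0", "0", "0", "1", "0", "0", "1"]

Exponent matrix [T,Θ] × [ω,f,γ,t,ΔT,X1,X2,X3]:
  T: [-1 -1 -1  1  0 -2 -1  0]
  Θ: [ 0  0  0  0  1 -3  1 -1]
Row reduction gives pivot columns ω,ΔT; rank = 2
Repeat: ω,ΔT; free: f,γ,t,X1,X2,X3
RREF:
  r0: [   1    1    1   -1    0    2    1    0]
  r1: [   0    0    0    0    1   -3    1   -1]
Fix exponent of X3 at 1, f at 0, γ at 0, t at 0, X1 at 0, X2 at 0; solve each RREF row for its pivot's exponent:
  r0: exp(ω) + (0)·1 = 0 ⇒ exp(ω) = 0
  r1: exp(ΔT) + (-1)·1 = 0 ⇒ exp(ΔT) = 1
Π_6 = ΔT · X3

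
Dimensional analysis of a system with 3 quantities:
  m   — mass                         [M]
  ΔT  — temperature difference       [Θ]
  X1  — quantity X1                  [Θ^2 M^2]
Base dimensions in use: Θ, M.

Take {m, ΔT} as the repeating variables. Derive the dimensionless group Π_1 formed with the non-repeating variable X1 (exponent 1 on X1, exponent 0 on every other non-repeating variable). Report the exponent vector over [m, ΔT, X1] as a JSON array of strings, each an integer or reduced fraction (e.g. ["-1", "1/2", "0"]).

Dimensional matrix (Θ×M by m×ΔT×X1):
  Θ: [ 0  1  2]
  M: [ 1  0  2]
RREF → pivots at {m,ΔT} ⇒ r = 2
Pivot set = {m,ΔT}, free = {X1}
RREF:
  r0: [   1    0    2]
  r1: [   0    1    2]
Fix exponent of X1 at 1; solve each RREF row for its pivot's exponent:
  r0: exp(m) + (2)·1 = 0 ⇒ exp(m) = -2
  r1: exp(ΔT) + (2)·1 = 0 ⇒ exp(ΔT) = -2
Π_1 = m^-2 · ΔT^-2 · X1

["-2", "-2", "1"]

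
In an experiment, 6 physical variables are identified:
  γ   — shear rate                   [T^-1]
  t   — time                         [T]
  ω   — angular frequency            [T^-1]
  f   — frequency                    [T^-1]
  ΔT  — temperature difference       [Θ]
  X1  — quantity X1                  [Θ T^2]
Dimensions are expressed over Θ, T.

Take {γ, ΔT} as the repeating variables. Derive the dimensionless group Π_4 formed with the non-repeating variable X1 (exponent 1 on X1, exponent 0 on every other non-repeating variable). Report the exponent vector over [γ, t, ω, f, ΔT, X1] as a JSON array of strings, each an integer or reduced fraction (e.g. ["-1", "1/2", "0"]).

["2", "0", "0", "0", "-1", "1"]

Dimensional matrix (Θ×T by γ×t×ω×f×ΔT×X1):
  Θ: [ 0  0  0  0  1  1]
  T: [-1  1 -1 -1  0  2]
Echelon form has 2 nonzero rows (pivots: γ,ΔT)
Pivot set = {γ,ΔT}, free = {t,ω,f,X1}
RREF:
  r0: [   1   -1    1    1    0   -2]
  r1: [   0    0    0    0    1    1]
Fix exponent of X1 at 1, t at 0, ω at 0, f at 0; solve each RREF row for its pivot's exponent:
  r0: exp(γ) + (-2)·1 = 0 ⇒ exp(γ) = 2
  r1: exp(ΔT) + (1)·1 = 0 ⇒ exp(ΔT) = -1
Π_4 = γ^2 · ΔT^-1 · X1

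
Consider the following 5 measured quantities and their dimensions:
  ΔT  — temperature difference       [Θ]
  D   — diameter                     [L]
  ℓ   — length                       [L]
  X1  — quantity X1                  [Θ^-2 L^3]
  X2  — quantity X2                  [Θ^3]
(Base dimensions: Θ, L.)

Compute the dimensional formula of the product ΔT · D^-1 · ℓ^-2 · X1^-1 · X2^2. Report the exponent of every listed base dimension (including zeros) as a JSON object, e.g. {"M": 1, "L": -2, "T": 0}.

Exponent matrix [Θ,L] × [ΔT,D,ℓ,X1,X2]:
  Θ: [ 1  0  0 -2  3]
  L: [ 0  1  1  3  0]
  [Θ]: (1)·1+(-1)·0+(-2)·0+(-1)·-2+(2)·3 = 9
  [L]: (1)·0+(-1)·1+(-2)·1+(-1)·3+(2)·0 = -6
⇒ Θ^9 L^-6

{"Θ": 9, "L": -6}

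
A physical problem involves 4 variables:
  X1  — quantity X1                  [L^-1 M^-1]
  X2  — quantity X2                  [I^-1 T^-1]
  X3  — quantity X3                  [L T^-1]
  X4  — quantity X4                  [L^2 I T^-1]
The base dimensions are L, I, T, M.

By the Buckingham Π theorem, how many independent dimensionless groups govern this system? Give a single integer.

1

Dimensional matrix (L×I×T×M by X1×X2×X3×X4):
  L: [-1  0  1  2]
  I: [ 0 -1  0  1]
  T: [ 0 -1 -1 -1]
  M: [-1  0  0  0]
Echelon form has 3 nonzero rows (pivots: X1,X2,X3)
Π count = n − r = 4 − 3 = 1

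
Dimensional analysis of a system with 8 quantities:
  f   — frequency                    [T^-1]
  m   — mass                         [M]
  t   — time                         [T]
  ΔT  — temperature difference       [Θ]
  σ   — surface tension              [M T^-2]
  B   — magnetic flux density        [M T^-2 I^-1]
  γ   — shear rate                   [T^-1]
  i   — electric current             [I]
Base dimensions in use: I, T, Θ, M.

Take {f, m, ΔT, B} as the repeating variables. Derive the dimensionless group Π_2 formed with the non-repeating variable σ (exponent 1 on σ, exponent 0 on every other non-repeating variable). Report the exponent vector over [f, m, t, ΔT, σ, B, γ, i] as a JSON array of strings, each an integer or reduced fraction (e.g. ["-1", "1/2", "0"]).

Exponent matrix [I,T,Θ,M] × [f,m,t,ΔT,σ,B,γ,i]:
  I: [ 0  0  0  0  0 -1  0  1]
  T: [-1  0  1  0 -2 -2 -1  0]
  Θ: [ 0  0  0  1  0  0  0  0]
  M: [ 0  1  0  0  1  1  0  0]
Echelon form has 4 nonzero rows (pivots: f,m,ΔT,B)
Pivot set = {f,m,ΔT,B}, free = {t,σ,γ,i}
RREF:
  r0: [   1    0   -1    0    2    0    1    2]
  r1: [   0    1    0    0    1    0    0    1]
  r2: [   0    0    0    1    0    0    0    0]
  r3: [   0    0    0    0    0    1    0   -1]
Fix exponent of σ at 1, t at 0, γ at 0, i at 0; solve each RREF row for its pivot's exponent:
  r0: exp(f) + (2)·1 = 0 ⇒ exp(f) = -2
  r1: exp(m) + (1)·1 = 0 ⇒ exp(m) = -1
  r2: exp(ΔT) + (0)·1 = 0 ⇒ exp(ΔT) = 0
  r3: exp(B) + (0)·1 = 0 ⇒ exp(B) = 0
Π_2 = f^-2 · m^-1 · σ

["-2", "-1", "0", "0", "1", "0", "0", "0"]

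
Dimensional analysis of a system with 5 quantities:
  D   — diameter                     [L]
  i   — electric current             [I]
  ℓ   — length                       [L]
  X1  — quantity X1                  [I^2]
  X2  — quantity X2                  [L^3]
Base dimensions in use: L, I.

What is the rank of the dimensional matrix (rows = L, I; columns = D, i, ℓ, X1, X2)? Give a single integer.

Dimensional matrix (L×I by D×i×ℓ×X1×X2):
  L: [ 1  0  1  0  3]
  I: [ 0  1  0  2  0]
Row reduction gives pivot columns D,i; rank = 2

2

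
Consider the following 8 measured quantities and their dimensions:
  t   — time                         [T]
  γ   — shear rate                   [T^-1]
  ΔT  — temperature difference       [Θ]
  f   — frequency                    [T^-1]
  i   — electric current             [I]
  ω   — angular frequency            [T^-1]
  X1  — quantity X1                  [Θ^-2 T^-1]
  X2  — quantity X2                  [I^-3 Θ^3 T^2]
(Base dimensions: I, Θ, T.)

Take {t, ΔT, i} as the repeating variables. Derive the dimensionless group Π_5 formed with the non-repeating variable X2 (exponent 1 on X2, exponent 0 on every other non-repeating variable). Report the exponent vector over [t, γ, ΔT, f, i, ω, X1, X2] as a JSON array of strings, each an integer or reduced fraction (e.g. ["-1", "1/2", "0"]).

["-2", "0", "-3", "0", "3", "0", "0", "1"]

Write exponents as rows I,Θ,T / cols t,γ,ΔT,f,i,ω,X1,X2:
  I: [ 0  0  0  0  1  0  0 -3]
  Θ: [ 0  0  1  0  0  0 -2  3]
  T: [ 1 -1  0 -1  0 -1 -1  2]
Row reduction gives pivot columns t,ΔT,i; rank = 3
Pivot set = {t,ΔT,i}, free = {γ,f,ω,X1,X2}
RREF:
  r0: [   1   -1    0   -1    0   -1   -1    2]
  r1: [   0    0    1    0    0    0   -2    3]
  r2: [   0    0    0    0    1    0    0   -3]
Fix exponent of X2 at 1, γ at 0, f at 0, ω at 0, X1 at 0; solve each RREF row for its pivot's exponent:
  r0: exp(t) + (2)·1 = 0 ⇒ exp(t) = -2
  r1: exp(ΔT) + (3)·1 = 0 ⇒ exp(ΔT) = -3
  r2: exp(i) + (-3)·1 = 0 ⇒ exp(i) = 3
Π_5 = t^-2 · ΔT^-3 · i^3 · X2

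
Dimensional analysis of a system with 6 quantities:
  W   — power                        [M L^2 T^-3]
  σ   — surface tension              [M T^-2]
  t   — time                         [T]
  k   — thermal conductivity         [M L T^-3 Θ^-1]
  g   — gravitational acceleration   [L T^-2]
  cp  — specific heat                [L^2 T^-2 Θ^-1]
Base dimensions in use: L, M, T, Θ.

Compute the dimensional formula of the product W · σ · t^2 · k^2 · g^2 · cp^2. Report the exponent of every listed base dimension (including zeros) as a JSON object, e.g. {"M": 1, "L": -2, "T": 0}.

{"L": 10, "M": 4, "T": -17, "Θ": -4}

Exponent matrix [L,M,T,Θ] × [W,σ,t,k,g,cp]:
  L: [ 2  0  0  1  1  2]
  M: [ 1  1  0  1  0  0]
  T: [-3 -2  1 -3 -2 -2]
  Θ: [ 0  0  0 -1  0 -1]
  [L]: (1)·2+(1)·0+(2)·0+(2)·1+(2)·1+(2)·2 = 10
  [M]: (1)·1+(1)·1+(2)·0+(2)·1+(2)·0+(2)·0 = 4
  [T]: (1)·-3+(1)·-2+(2)·1+(2)·-3+(2)·-2+(2)·-2 = -17
  [Θ]: (1)·0+(1)·0+(2)·0+(2)·-1+(2)·0+(2)·-1 = -4
⇒ L^10 M^4 T^-17 Θ^-4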